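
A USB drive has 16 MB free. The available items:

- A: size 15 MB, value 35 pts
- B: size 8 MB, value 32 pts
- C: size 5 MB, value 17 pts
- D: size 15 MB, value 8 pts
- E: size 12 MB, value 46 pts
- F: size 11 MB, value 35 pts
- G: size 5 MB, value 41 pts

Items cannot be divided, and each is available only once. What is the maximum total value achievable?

Check high-value combinations within 16 MB:
- F+G: size 11+5=16, value 35+41=76
- B+G: size 8+5=13, value 32+41=73
- C+G: size 5+5=10, value 17+41=58
- C+F: size 5+11=16, value 17+35=52
Best: 76 pts.

76 pts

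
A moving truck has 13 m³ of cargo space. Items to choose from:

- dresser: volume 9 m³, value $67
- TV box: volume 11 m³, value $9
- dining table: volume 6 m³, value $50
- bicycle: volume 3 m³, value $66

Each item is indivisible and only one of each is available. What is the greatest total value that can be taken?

$133

This is a 0/1 knapsack; check combinations near the capacity.
- dresser+bicycle: volume 9+3=12, value 67+66=133
- dining table+bicycle: volume 6+3=9, value 50+66=116
- dresser: volume 9, value 67
- bicycle: volume 3, value 66
- dining table: volume 6, value 50
Best: $133.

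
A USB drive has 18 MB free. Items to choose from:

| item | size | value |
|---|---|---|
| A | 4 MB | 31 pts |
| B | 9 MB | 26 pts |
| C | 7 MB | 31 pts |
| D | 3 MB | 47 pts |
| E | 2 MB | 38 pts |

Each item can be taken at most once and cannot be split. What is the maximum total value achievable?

147 pts

Check high-value combinations within 18 MB:
- A+C+D+E: size 4+7+3+2=16, value 31+31+47+38=147
- A+B+D+E: size 4+9+3+2=18, value 31+26+47+38=142
- A+D+E: size 4+3+2=9, value 31+47+38=116
- C+D+E: size 7+3+2=12, value 31+47+38=116
Best: 147 pts.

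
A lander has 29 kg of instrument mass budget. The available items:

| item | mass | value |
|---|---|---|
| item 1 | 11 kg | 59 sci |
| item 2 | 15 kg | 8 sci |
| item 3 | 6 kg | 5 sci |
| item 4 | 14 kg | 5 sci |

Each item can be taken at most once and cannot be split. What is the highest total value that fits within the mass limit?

This is a 0/1 knapsack; check combinations near the capacity.
- item 1+item 2: mass 11+15=26, value 59+8=67
- item 1+item 3: mass 11+6=17, value 59+5=64
- item 1+item 4: mass 11+14=25, value 59+5=64
- item 1: mass 11, value 59
Best: 67 sci.

67 sci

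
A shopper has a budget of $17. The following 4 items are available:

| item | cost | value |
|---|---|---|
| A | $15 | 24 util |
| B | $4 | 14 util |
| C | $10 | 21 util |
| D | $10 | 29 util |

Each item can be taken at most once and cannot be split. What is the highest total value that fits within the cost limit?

Check high-value combinations within $17:
- B+D: cost 4+10=14, value 14+29=43
- B+C: cost 4+10=14, value 14+21=35
- D: cost 10, value 29
Best: 43 util.

43 util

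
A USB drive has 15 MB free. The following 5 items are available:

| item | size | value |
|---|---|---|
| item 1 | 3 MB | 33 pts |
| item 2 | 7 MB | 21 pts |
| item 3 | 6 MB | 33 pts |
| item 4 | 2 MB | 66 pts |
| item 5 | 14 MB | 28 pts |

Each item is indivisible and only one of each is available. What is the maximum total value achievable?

Check high-value combinations within 15 MB:
- item 1+item 3+item 4: size 3+6+2=11, value 33+33+66=132
- item 1+item 2+item 4: size 3+7+2=12, value 33+21+66=120
- item 2+item 3+item 4: size 7+6+2=15, value 21+33+66=120
- item 1+item 4: size 3+2=5, value 33+66=99
- item 3+item 4: size 6+2=8, value 33+66=99
Best: 132 pts.

132 pts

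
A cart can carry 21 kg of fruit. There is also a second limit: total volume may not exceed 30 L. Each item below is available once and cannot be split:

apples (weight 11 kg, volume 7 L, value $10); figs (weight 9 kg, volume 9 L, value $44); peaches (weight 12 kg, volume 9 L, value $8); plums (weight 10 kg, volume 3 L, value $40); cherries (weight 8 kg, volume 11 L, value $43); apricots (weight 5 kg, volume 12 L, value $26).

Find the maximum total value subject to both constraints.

$87

Feasible sets respecting both limits:
- figs+cherries: weight 17, volume 20, value 87
- figs+plums: weight 19, volume 12, value 84
- plums+cherries: weight 18, volume 14, value 83
- figs+apricots: weight 14, volume 21, value 70
Best: $87.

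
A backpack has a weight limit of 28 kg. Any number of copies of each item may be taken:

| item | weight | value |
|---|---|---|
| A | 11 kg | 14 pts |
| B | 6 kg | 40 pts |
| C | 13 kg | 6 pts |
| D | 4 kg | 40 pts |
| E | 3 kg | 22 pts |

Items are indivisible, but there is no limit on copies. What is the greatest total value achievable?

Best value-per-unit is D at 40/4, and filling with it alone uses weight 7×4=28. No mix of the others beats 7×40 = 280.

280 pts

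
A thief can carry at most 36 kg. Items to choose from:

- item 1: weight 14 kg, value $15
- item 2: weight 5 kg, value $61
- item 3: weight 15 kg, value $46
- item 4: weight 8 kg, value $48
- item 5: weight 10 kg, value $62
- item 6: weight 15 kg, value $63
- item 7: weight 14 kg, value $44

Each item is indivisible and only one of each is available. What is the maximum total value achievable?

This is a 0/1 knapsack; check combinations near the capacity.
- item 2+item 5+item 6: weight 5+10+15=30, value 61+62+63=186
- item 4+item 5+item 6: weight 8+10+15=33, value 48+62+63=173
- item 2+item 4+item 6: weight 5+8+15=28, value 61+48+63=172
- item 2+item 4+item 5: weight 5+8+10=23, value 61+48+62=171
Best: $186.

$186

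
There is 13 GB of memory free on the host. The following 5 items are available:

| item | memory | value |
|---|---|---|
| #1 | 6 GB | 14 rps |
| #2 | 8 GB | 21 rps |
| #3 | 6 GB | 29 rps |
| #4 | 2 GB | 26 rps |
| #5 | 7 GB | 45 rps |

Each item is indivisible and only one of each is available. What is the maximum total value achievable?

Check high-value combinations within 13 GB:
- #3+#5: memory 6+7=13, value 29+45=74
- #4+#5: memory 2+7=9, value 26+45=71
- #1+#5: memory 6+7=13, value 14+45=59
Best: 74 rps.

74 rps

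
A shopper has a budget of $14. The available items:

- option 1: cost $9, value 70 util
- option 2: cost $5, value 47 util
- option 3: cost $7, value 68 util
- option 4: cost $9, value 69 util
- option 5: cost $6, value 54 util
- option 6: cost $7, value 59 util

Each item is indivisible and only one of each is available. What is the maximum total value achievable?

127 util

Check high-value combinations within $14:
- option 3+option 6: cost 7+7=14, value 68+59=127
- option 3+option 5: cost 7+6=13, value 68+54=122
- option 1+option 2: cost 9+5=14, value 70+47=117
Best: 127 util.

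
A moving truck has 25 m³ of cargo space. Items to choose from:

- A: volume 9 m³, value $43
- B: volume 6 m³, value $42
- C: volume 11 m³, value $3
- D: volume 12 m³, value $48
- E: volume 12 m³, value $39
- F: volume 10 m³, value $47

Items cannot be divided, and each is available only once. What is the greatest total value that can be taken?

$132

Check high-value combinations within 25 m³:
- A+B+F: volume 9+6+10=25, value 43+42+47=132
- D+F: volume 12+10=22, value 48+47=95
- A+D: volume 9+12=21, value 43+48=91
Best: $132.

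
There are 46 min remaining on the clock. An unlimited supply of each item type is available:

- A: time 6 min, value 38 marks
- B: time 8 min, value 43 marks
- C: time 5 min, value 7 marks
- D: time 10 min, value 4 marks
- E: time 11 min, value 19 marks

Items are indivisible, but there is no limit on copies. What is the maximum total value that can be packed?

276 marks

Best value-per-unit is A at 38/6; filling with it alone gives 7×38 = 266.
Optimal mix: 5×A + 2×B → time 46, value 276.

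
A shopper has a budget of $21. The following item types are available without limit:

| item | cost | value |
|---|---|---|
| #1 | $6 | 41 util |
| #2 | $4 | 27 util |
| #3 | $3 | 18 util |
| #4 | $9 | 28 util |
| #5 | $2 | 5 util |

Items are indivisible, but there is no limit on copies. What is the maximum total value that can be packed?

Best value-per-unit is #1 at 41/6; filling with it alone gives 3×41 = 123.
Optimal mix: 3×#1 + 1×#3 → cost 21, value 141.

141 util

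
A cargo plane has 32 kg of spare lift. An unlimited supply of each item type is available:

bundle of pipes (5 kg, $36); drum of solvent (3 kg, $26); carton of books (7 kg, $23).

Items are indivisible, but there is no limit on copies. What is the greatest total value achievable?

$270

Best value-per-unit is drum of solvent at 26/3; filling with it alone gives 10×26 = 260.
Optimal mix: 1×bundle of pipes + 9×drum of solvent → weight 32, value 270.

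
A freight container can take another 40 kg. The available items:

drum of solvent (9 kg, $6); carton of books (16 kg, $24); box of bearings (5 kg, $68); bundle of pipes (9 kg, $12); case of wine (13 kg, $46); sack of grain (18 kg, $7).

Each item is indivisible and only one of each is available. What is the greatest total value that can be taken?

Check high-value combinations within 40 kg:
- carton of books+box of bearings+case of wine: weight 16+5+13=34, value 24+68+46=138
- drum of solvent+box of bearings+bundle of pipes+case of wine: weight 9+5+9+13=36, value 6+68+12+46=132
- box of bearings+bundle of pipes+case of wine: weight 5+9+13=27, value 68+12+46=126
- box of bearings+case of wine+sack of grain: weight 5+13+18=36, value 68+46+7=121
Best: $138.

$138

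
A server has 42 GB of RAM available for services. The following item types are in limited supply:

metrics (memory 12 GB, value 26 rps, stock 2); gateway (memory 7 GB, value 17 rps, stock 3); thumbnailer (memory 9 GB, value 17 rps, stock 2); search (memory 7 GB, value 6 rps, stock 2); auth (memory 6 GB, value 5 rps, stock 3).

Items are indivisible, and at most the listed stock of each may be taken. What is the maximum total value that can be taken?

94 rps

Top feasible selections:
- 1×metrics + 3×gateway + 1×thumbnailer: memory 42, value 94
- 2×metrics + 2×gateway: memory 38, value 86
Best: 94 rps.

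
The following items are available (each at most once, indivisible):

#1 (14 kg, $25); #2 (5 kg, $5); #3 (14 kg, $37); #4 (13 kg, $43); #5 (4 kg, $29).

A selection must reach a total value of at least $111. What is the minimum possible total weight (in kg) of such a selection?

Subsets with value ≥ 111, sorted by total weight:
- #2+#3+#4+#5: weight 36, value 114
- #1+#3+#4+#5: weight 45, value 134
- #1+#2+#3+#4+#5: weight 50, value 139
Minimum weight: 36 kg.

36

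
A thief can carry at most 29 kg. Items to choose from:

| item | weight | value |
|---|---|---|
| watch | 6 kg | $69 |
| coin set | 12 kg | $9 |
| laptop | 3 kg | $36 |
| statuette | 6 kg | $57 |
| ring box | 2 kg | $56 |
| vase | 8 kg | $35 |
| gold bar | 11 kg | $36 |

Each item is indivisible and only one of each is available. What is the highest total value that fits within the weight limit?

$254

Check high-value combinations within 29 kg:
- watch+laptop+statuette+ring box+gold bar: weight 6+3+6+2+11=28, value 69+36+57+56+36=254
- watch+laptop+statuette+ring box+vase: weight 6+3+6+2+8=25, value 69+36+57+56+35=253
- watch+coin set+laptop+statuette+ring box: weight 6+12+3+6+2=29, value 69+9+36+57+56=227
- watch+laptop+statuette+ring box: weight 6+3+6+2=17, value 69+36+57+56=218
Best: $254.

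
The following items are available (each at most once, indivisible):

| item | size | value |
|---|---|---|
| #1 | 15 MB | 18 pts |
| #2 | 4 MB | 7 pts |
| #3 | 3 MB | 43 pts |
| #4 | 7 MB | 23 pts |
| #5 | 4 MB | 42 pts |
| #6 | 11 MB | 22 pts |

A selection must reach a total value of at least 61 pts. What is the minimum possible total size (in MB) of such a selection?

Subsets with value ≥ 61, sorted by total size:
- #3+#5: size 7, value 85
- #3+#4: size 10, value 66
Minimum size: 7 MB.

7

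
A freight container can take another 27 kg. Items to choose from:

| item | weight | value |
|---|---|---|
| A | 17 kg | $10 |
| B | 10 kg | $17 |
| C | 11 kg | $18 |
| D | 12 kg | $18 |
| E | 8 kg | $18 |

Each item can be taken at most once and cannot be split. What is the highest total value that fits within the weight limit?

$36

Check high-value combinations within 27 kg:
- C+E: weight 11+8=19, value 18+18=36
- D+E: weight 12+8=20, value 18+18=36
- C+D: weight 11+12=23, value 18+18=36
- B+E: weight 10+8=18, value 17+18=35
Best: $36.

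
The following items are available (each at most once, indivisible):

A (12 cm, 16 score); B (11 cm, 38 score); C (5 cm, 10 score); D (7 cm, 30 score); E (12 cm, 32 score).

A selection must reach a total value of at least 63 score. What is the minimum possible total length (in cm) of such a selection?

Subsets with value ≥ 63, sorted by total length:
- B+D: length 18, value 68
- B+C+D: length 23, value 78
Minimum length: 18 cm.

18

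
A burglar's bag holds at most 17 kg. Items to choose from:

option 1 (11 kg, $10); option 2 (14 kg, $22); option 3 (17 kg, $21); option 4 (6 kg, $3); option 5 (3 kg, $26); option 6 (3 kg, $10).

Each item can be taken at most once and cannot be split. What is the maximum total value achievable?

This is a 0/1 knapsack; check combinations near the capacity.
- option 2+option 5: weight 14+3=17, value 22+26=48
- option 1+option 5+option 6: weight 11+3+3=17, value 10+26+10=46
- option 4+option 5+option 6: weight 6+3+3=12, value 3+26+10=39
- option 5+option 6: weight 3+3=6, value 26+10=36
Best: $48.

$48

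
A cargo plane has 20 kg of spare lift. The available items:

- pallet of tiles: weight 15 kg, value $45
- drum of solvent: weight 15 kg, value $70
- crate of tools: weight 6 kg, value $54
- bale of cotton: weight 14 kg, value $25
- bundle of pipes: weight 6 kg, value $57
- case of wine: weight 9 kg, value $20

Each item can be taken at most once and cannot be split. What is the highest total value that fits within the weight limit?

$111

Check high-value combinations within 20 kg:
- crate of tools+bundle of pipes: weight 6+6=12, value 54+57=111
- bale of cotton+bundle of pipes: weight 14+6=20, value 25+57=82
- crate of tools+bale of cotton: weight 6+14=20, value 54+25=79
Best: $111.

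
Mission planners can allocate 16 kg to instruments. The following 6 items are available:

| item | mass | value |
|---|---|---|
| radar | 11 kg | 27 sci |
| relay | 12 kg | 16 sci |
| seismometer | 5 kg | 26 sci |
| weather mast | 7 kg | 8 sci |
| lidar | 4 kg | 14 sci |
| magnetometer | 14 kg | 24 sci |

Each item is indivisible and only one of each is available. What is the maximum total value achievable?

Check high-value combinations within 16 kg:
- radar+seismometer: mass 11+5=16, value 27+26=53
- seismometer+weather mast+lidar: mass 5+7+4=16, value 26+8+14=48
- radar+lidar: mass 11+4=15, value 27+14=41
- seismometer+lidar: mass 5+4=9, value 26+14=40
- seismometer+weather mast: mass 5+7=12, value 26+8=34
Best: 53 sci.

53 sci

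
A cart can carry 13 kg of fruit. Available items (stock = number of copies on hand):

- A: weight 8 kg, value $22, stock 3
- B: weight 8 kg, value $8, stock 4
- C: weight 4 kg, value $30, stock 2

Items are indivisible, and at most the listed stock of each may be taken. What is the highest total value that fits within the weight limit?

Top feasible selections:
- 2×C: weight 8, value 60
- 1×A + 1×C: weight 12, value 52
- 1×B + 1×C: weight 12, value 38
- 1×C: weight 4, value 30
Best: $60.

$60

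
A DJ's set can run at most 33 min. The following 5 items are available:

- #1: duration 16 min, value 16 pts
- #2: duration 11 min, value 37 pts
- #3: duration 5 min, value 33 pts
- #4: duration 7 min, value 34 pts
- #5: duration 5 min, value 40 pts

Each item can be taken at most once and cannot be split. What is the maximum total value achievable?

Check high-value combinations within 33 min:
- #2+#3+#4+#5: duration 11+5+7+5=28, value 37+33+34+40=144
- #1+#3+#4+#5: duration 16+5+7+5=33, value 16+33+34+40=123
- #2+#4+#5: duration 11+7+5=23, value 37+34+40=111
- #2+#3+#5: duration 11+5+5=21, value 37+33+40=110
- #3+#4+#5: duration 5+7+5=17, value 33+34+40=107
Best: 144 pts.

144 pts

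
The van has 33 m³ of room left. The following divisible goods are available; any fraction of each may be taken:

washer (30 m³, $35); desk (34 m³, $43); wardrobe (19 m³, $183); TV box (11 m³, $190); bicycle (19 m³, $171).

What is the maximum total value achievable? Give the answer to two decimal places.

400.00

Take in order of value per unit:
- TV box (190/11 per unit): all 11 → value 190, running total 190.00
- wardrobe (183/19 per unit): all 19 → value 183, running total 373.00
- bicycle (171/19 per unit): 3 of 19 → value 3×171/19 = 27.0000, running total 400.00
Total 400.00.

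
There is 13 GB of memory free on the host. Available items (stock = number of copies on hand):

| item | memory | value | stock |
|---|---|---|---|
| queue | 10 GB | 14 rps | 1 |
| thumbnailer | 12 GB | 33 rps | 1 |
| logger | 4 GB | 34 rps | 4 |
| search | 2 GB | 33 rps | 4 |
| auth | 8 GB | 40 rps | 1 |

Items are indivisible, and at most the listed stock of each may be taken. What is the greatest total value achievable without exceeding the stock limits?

166 rps

Best selections within memory 13 and stock limits:
- 1×logger + 4×search: memory 12, value 166
- 2×logger + 2×search: memory 12, value 134
Best: 166 rps.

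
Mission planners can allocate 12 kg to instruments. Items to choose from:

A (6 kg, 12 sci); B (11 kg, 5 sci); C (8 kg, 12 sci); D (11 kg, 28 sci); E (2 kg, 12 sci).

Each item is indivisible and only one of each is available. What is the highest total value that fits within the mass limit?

28 sci

Check high-value combinations within 12 kg:
- D: mass 11, value 28
- A+E: mass 6+2=8, value 12+12=24
- C+E: mass 8+2=10, value 12+12=24
- E: mass 2, value 12
Best: 28 sci.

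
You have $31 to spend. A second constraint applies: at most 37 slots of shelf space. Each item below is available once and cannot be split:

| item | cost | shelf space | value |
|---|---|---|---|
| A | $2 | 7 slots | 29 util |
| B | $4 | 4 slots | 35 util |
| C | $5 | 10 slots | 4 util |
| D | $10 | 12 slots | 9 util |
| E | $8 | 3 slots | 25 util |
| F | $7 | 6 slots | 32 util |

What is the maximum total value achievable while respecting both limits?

130 util

Feasible sets respecting both limits:
- A+B+D+E+F: cost 31, shelf space 32, value 130
- A+B+C+E+F: cost 26, shelf space 30, value 125
- A+B+E+F: cost 21, shelf space 20, value 121
Best: 130 util.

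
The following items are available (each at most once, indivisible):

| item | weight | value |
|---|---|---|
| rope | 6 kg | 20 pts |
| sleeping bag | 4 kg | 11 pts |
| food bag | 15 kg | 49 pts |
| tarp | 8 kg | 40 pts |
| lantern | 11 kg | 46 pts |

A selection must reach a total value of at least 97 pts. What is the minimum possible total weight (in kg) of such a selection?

Subsets with value ≥ 97, sorted by total weight:
- sleeping bag+tarp+lantern: weight 23, value 97
- rope+tarp+lantern: weight 25, value 106
Minimum weight: 23 kg.

23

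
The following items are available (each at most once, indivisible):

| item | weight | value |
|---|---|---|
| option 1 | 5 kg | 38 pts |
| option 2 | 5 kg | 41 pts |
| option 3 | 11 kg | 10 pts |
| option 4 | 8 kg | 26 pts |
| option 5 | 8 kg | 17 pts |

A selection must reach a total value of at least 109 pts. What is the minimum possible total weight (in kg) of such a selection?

26

Subsets with value ≥ 109, sorted by total weight:
- option 1+option 2+option 4+option 5: weight 26, value 122
- option 1+option 2+option 3+option 4: weight 29, value 115
- option 1+option 2+option 3+option 4+option 5: weight 37, value 132
Minimum weight: 26 kg.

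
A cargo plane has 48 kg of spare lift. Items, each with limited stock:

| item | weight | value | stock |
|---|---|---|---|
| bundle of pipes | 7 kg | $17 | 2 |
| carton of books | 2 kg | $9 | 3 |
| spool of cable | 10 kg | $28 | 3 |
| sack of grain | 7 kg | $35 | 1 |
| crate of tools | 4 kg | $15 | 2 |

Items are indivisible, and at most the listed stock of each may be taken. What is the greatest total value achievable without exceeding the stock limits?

Top feasible selections:
- 1×bundle of pipes + 3×carton of books + 2×spool of cable + 1×sack of grain + 2×crate of tools: weight 48, value 165
- 3×carton of books + 3×spool of cable + 1×sack of grain + 1×crate of tools: weight 47, value 161
Best: $165.

$165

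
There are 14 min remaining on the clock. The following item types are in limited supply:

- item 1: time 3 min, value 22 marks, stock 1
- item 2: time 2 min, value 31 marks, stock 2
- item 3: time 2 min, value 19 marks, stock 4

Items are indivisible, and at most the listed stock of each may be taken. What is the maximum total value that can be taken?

Top feasible selections:
- 1×item 1 + 2×item 2 + 3×item 3: time 13, value 141
- 2×item 2 + 4×item 3: time 12, value 138
- 1×item 1 + 1×item 2 + 4×item 3: time 13, value 129
- 1×item 1 + 2×item 2 + 2×item 3: time 11, value 122
Best: 141 marks.

141 marks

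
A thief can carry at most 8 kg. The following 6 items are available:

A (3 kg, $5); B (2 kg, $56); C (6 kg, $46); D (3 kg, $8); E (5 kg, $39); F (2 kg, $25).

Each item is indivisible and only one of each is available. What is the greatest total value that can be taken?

Check high-value combinations within 8 kg:
- B+C: weight 2+6=8, value 56+46=102
- B+E: weight 2+5=7, value 56+39=95
- B+D+F: weight 2+3+2=7, value 56+8+25=89
- A+B+F: weight 3+2+2=7, value 5+56+25=86
- B+F: weight 2+2=4, value 56+25=81
Best: $102.

$102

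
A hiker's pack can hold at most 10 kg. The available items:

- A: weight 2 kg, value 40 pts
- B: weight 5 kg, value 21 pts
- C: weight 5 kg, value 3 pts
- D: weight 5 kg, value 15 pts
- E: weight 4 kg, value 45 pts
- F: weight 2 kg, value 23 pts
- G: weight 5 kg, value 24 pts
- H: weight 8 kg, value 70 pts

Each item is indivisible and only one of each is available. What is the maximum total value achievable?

110 pts

Check high-value combinations within 10 kg:
- A+H: weight 2+8=10, value 40+70=110
- A+E+F: weight 2+4+2=8, value 40+45+23=108
- F+H: weight 2+8=10, value 23+70=93
Best: 110 pts.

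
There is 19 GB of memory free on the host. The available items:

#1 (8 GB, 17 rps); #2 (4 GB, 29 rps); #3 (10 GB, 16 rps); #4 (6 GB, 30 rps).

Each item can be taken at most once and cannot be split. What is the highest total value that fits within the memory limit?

76 rps

Check high-value combinations within 19 GB:
- #1+#2+#4: memory 8+4+6=18, value 17+29+30=76
- #2+#4: memory 4+6=10, value 29+30=59
- #1+#4: memory 8+6=14, value 17+30=47
- #1+#2: memory 8+4=12, value 17+29=46
- #3+#4: memory 10+6=16, value 16+30=46
Best: 76 rps.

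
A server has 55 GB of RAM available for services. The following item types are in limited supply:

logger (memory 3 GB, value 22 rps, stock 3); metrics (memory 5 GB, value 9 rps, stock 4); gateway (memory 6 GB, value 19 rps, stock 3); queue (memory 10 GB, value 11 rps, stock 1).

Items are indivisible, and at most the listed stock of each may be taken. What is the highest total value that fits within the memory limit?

Top feasible selections:
- 3×logger + 3×metrics + 3×gateway + 1×queue: memory 52, value 161
- 3×logger + 4×metrics + 3×gateway: memory 47, value 159
- 3×logger + 2×metrics + 3×gateway + 1×queue: memory 47, value 152
- 3×logger + 4×metrics + 2×gateway + 1×queue: memory 51, value 151
Best: 161 rps.

161 rps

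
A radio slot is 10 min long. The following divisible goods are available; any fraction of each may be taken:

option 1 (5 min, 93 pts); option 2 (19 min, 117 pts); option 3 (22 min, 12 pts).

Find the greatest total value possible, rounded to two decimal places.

Take in order of value per unit:
- option 1 (93/5 per unit): all 5 → value 93, running total 93.00
- option 2 (117/19 per unit): 5 of 19 → value 5×117/19 = 30.7895, running total 123.79
Total 123.79.

123.79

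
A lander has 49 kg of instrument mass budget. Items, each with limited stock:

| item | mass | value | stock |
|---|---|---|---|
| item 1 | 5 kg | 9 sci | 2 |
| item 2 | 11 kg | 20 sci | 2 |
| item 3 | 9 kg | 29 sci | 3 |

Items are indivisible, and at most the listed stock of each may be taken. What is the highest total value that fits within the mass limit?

Top feasible selections:
- 2×item 2 + 3×item 3: mass 49, value 127
- 2×item 1 + 1×item 2 + 3×item 3: mass 48, value 125
- 1×item 1 + 1×item 2 + 3×item 3: mass 43, value 116
- 1×item 2 + 3×item 3: mass 38, value 107
Best: 127 sci.

127 sci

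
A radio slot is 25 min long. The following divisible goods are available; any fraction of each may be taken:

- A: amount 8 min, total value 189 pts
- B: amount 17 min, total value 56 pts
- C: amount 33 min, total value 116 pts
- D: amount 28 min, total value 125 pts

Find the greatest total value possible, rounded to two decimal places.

Take in order of value per unit:
- A (189/8 per unit): all 8 → value 189, running total 189.00
- D (125/28 per unit): 17 of 28 → value 17×125/28 = 75.8929, running total 264.89
Total 264.89.

264.89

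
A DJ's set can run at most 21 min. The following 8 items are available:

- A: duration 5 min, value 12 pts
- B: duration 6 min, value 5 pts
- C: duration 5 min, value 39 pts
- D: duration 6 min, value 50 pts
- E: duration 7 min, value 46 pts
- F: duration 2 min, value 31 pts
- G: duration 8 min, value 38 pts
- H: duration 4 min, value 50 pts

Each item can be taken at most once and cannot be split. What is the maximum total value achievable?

Check high-value combinations within 21 min:
- D+E+F+H: duration 6+7+2+4=19, value 50+46+31+50=177
- C+D+F+H: duration 5+6+2+4=17, value 39+50+31+50=170
- D+F+G+H: duration 6+2+8+4=20, value 50+31+38+50=169
Best: 177 pts.

177 pts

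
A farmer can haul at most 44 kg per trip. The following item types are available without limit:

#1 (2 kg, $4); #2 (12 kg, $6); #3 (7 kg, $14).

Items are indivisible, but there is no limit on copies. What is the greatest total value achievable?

$88

Best value-per-unit is #1 at 4/2, and filling with it alone uses weight 22×2=44. No mix of the others beats 22×4 = 88.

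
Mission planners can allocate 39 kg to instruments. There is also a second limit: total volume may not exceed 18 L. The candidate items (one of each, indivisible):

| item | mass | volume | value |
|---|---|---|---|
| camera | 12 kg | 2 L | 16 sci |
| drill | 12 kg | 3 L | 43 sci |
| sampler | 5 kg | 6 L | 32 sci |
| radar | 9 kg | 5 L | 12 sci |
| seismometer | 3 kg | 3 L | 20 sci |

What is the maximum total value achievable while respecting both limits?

Feasible sets respecting both limits:
- camera+drill+sampler+seismometer: mass 32, volume 14, value 111
- drill+sampler+radar+seismometer: mass 29, volume 17, value 107
- camera+drill+sampler+radar: mass 38, volume 16, value 103
- drill+sampler+seismometer: mass 20, volume 12, value 95
Best: 111 sci.

111 sci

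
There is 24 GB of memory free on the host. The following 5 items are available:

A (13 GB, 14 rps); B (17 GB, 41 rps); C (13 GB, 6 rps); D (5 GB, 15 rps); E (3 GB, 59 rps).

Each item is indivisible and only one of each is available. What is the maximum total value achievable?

100 rps

Check high-value combinations within 24 GB:
- B+E: memory 17+3=20, value 41+59=100
- A+D+E: memory 13+5+3=21, value 14+15+59=88
- C+D+E: memory 13+5+3=21, value 6+15+59=80
- D+E: memory 5+3=8, value 15+59=74
- A+E: memory 13+3=16, value 14+59=73
Best: 100 rps.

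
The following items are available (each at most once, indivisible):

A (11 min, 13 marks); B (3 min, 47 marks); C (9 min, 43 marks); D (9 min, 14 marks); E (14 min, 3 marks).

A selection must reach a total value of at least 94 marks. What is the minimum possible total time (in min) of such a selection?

Subsets with value ≥ 94, sorted by total time:
- B+C+D: time 21, value 104
- A+B+C: time 23, value 103
Minimum time: 21 min.

21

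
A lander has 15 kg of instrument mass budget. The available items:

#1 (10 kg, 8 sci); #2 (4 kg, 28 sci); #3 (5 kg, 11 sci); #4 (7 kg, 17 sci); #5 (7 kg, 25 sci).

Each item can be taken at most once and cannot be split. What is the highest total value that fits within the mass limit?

This is a 0/1 knapsack; check combinations near the capacity.
- #2+#5: mass 4+7=11, value 28+25=53
- #2+#4: mass 4+7=11, value 28+17=45
- #4+#5: mass 7+7=14, value 17+25=42
- #2+#3: mass 4+5=9, value 28+11=39
- #3+#5: mass 5+7=12, value 11+25=36
Best: 53 sci.

53 sci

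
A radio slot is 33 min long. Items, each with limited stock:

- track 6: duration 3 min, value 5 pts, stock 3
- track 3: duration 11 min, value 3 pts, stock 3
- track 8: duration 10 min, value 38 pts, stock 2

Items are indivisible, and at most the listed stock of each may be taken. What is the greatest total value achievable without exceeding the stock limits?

Best selections within duration 33 and stock limits:
- 3×track 6 + 2×track 8: duration 29, value 91
- 2×track 6 + 2×track 8: duration 26, value 86
- 1×track 6 + 2×track 8: duration 23, value 81
Best: 91 pts.

91 pts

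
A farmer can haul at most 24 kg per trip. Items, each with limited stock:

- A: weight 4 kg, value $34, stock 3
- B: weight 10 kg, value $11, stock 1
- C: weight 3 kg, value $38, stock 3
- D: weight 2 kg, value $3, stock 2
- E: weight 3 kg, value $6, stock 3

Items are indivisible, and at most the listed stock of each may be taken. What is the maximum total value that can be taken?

Best selections within weight 24 and stock limits:
- 3×A + 3×C + 1×E: weight 24, value 222
- 3×A + 3×C + 1×D: weight 23, value 219
- 3×A + 3×C: weight 21, value 216
Best: $222.

$222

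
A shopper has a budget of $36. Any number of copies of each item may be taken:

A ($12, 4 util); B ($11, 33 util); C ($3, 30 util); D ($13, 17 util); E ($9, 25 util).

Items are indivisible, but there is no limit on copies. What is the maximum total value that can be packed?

Best value-per-unit is C at 30/3, and filling with it alone uses cost 12×3=36. No mix of the others beats 12×30 = 360.

360 util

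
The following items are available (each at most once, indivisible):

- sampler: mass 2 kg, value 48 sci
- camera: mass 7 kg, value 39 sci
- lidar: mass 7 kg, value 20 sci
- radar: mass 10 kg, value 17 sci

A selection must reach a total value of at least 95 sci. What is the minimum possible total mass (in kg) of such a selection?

16

Subsets with value ≥ 95, sorted by total mass:
- sampler+camera+lidar: mass 16, value 107
- sampler+camera+radar: mass 19, value 104
- sampler+camera+lidar+radar: mass 26, value 124
Minimum mass: 16 kg.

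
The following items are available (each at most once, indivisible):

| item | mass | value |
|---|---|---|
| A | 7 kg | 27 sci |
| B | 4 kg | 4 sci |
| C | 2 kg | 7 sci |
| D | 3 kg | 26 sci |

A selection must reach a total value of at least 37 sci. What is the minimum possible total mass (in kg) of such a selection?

9

Subsets with value ≥ 37, sorted by total mass:
- B+C+D: mass 9, value 37
- A+D: mass 10, value 53
Minimum mass: 9 kg.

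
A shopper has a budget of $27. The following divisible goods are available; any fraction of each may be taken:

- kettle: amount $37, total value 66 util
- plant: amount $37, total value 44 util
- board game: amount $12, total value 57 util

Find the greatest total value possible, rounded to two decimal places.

83.76

Take in order of value per unit:
- board game (57/12 per unit): all 12 → value 57, running total 57.00
- kettle (66/37 per unit): 15 of 37 → value 15×66/37 = 26.7568, running total 83.76
Total 83.76.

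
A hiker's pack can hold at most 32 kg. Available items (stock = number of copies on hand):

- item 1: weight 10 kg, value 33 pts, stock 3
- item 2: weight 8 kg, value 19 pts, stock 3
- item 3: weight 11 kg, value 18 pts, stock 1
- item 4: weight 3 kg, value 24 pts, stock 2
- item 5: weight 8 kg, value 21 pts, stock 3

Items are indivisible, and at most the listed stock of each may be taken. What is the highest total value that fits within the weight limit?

Best selections within weight 32 and stock limits:
- 1×item 1 + 2×item 4 + 2×item 5: weight 32, value 123
- 1×item 1 + 1×item 2 + 2×item 4 + 1×item 5: weight 32, value 121
Best: 123 pts.

123 pts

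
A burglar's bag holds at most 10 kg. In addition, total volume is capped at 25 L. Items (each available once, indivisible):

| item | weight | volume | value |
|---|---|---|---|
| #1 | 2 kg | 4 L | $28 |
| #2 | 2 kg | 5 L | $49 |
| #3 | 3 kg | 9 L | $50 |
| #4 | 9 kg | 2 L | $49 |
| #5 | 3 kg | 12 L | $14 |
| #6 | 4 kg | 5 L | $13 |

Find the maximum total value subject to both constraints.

Feasible sets respecting both limits:
- #1+#2+#3: weight 7, volume 18, value 127
- #2+#3+#6: weight 9, volume 19, value 112
- #2+#3: weight 5, volume 14, value 99
Best: $127.

$127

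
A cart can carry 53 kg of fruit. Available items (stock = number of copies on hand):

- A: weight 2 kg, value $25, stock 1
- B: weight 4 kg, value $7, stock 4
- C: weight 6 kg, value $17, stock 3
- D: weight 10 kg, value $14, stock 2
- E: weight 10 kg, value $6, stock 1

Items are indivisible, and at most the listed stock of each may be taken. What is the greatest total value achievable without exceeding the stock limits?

Top feasible selections:
- 1×A + 3×B + 3×C + 2×D: weight 52, value 125
- 1×A + 4×B + 3×C + 1×D: weight 46, value 118
Best: $125.

$125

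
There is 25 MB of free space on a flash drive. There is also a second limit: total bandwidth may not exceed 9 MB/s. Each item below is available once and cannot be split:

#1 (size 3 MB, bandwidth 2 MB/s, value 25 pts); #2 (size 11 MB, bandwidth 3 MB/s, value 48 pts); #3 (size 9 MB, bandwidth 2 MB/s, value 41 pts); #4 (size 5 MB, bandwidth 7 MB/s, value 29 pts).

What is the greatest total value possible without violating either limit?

Feasible sets respecting both limits:
- #1+#2+#3: size 23, bandwidth 7, value 114
- #2+#3: size 20, bandwidth 5, value 89
- #1+#2: size 14, bandwidth 5, value 73
- #3+#4: size 14, bandwidth 9, value 70
Best: 114 pts.

114 pts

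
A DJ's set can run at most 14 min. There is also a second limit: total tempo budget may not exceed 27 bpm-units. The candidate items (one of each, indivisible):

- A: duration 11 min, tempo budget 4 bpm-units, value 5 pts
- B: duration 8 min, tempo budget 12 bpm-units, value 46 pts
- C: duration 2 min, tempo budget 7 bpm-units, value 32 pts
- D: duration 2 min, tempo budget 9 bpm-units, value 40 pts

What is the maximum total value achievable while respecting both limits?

86 pts

Feasible sets respecting both limits:
- B+D: duration 10, tempo budget 21, value 86
- B+C: duration 10, tempo budget 19, value 78
- C+D: duration 4, tempo budget 16, value 72
Best: 86 pts.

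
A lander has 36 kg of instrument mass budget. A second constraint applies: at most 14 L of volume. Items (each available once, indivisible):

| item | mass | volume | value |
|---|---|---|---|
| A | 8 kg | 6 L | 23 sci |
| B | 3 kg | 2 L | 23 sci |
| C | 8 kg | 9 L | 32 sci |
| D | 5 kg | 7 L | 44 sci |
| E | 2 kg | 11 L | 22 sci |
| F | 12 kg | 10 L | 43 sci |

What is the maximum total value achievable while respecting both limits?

Feasible sets respecting both limits:
- A+D: mass 13, volume 13, value 67
- B+D: mass 8, volume 9, value 67
- B+F: mass 15, volume 12, value 66
Best: 67 sci.

67 sci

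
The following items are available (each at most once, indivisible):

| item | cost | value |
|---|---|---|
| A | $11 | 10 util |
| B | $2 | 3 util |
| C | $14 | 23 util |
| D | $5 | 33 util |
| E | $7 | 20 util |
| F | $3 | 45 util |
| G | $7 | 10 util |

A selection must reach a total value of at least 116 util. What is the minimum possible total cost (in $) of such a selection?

29

Subsets with value ≥ 116, sorted by total cost:
- C+D+E+F: cost 29, value 121
- B+C+D+E+F: cost 31, value 124
Minimum cost: 29 $.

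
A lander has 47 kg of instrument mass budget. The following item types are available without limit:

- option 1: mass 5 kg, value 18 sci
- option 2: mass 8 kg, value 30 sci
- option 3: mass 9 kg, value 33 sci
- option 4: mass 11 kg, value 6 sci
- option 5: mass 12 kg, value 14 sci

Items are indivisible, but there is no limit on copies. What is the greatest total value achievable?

174 sci

Best value-per-unit is option 2 at 30/8; filling with it alone gives 5×30 = 150.
Optimal mix: 3×option 1 + 4×option 2 → mass 47, value 174.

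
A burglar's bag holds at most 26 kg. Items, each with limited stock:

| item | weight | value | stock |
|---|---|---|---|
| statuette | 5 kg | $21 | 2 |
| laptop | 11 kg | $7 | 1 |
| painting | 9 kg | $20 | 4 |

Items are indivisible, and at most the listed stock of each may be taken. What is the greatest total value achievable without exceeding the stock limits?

$62

Best selections within weight 26 and stock limits:
- 2×statuette + 1×painting: weight 19, value 62
- 1×statuette + 2×painting: weight 23, value 61
Best: $62.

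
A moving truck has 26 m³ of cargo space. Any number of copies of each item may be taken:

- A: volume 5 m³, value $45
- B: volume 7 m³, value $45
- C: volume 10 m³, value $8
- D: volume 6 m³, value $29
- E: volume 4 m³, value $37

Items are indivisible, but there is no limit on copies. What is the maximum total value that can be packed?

$238

Best value-per-unit is E at 37/4; filling with it alone gives 6×37 = 222.
Optimal mix: 2×A + 4×E → volume 26, value 238.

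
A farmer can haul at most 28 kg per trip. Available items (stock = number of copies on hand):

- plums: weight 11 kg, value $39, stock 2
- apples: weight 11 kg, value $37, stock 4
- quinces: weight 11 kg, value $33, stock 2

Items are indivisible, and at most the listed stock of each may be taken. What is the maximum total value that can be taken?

Top feasible selections:
- 2×plums: weight 22, value 78
- 1×plums + 1×apples: weight 22, value 76
- 2×apples: weight 22, value 74
- 1×plums + 1×quinces: weight 22, value 72
Best: $78.

$78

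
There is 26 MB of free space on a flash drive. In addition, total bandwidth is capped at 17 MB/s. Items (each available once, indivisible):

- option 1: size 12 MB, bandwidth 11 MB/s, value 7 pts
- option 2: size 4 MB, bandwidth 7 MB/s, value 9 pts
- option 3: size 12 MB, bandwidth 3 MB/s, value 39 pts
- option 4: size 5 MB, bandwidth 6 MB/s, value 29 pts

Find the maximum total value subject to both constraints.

Feasible sets respecting both limits:
- option 2+option 3+option 4: size 21, bandwidth 16, value 77
- option 3+option 4: size 17, bandwidth 9, value 68
- option 2+option 3: size 16, bandwidth 10, value 48
- option 1+option 3: size 24, bandwidth 14, value 46
Best: 77 pts.

77 pts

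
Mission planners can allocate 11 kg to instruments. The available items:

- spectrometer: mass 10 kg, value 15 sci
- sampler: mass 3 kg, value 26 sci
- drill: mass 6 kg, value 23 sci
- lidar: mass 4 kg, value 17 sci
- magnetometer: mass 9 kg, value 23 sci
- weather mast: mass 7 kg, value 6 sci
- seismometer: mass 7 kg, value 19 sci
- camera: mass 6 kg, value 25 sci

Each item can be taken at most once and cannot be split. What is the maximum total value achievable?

51 sci

Check high-value combinations within 11 kg:
- sampler+camera: mass 3+6=9, value 26+25=51
- sampler+drill: mass 3+6=9, value 26+23=49
- sampler+seismometer: mass 3+7=10, value 26+19=45
- sampler+lidar: mass 3+4=7, value 26+17=43
Best: 51 sci.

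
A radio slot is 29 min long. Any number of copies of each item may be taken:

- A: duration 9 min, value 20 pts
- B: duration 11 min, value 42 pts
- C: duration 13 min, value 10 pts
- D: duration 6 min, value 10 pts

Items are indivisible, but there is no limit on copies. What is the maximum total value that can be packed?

Best value-per-unit is B at 42/11; filling with it alone gives 2×42 = 84.
Optimal mix: 2×B + 1×D → duration 28, value 94.

94 pts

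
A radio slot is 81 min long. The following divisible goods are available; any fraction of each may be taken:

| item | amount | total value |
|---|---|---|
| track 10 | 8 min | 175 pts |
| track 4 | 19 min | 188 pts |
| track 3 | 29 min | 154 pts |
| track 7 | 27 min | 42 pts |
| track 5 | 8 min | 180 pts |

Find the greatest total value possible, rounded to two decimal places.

723.44

Take in order of value per unit:
- track 5 (180/8 per unit): all 8 → value 180, running total 180.00
- track 10 (175/8 per unit): all 8 → value 175, running total 355.00
- track 4 (188/19 per unit): all 19 → value 188, running total 543.00
- track 3 (154/29 per unit): all 29 → value 154, running total 697.00
- track 7 (42/27 per unit): 17 of 27 → value 17×42/27 = 26.4444, running total 723.44
Total 723.44.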